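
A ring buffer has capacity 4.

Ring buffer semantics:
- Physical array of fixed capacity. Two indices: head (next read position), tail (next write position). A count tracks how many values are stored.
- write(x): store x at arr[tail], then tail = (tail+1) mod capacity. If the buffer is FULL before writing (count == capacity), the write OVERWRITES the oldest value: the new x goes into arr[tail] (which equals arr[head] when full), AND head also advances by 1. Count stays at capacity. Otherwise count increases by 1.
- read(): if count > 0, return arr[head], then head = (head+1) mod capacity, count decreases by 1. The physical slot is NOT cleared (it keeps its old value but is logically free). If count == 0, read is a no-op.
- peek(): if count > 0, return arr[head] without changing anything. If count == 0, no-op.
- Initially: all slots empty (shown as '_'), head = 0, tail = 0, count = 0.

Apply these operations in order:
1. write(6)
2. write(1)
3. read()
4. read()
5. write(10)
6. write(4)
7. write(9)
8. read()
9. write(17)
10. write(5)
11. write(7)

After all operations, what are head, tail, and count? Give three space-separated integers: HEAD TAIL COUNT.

Answer: 0 0 4

Derivation:
After op 1 (write(6)): arr=[6 _ _ _] head=0 tail=1 count=1
After op 2 (write(1)): arr=[6 1 _ _] head=0 tail=2 count=2
After op 3 (read()): arr=[6 1 _ _] head=1 tail=2 count=1
After op 4 (read()): arr=[6 1 _ _] head=2 tail=2 count=0
After op 5 (write(10)): arr=[6 1 10 _] head=2 tail=3 count=1
After op 6 (write(4)): arr=[6 1 10 4] head=2 tail=0 count=2
After op 7 (write(9)): arr=[9 1 10 4] head=2 tail=1 count=3
After op 8 (read()): arr=[9 1 10 4] head=3 tail=1 count=2
After op 9 (write(17)): arr=[9 17 10 4] head=3 tail=2 count=3
After op 10 (write(5)): arr=[9 17 5 4] head=3 tail=3 count=4
After op 11 (write(7)): arr=[9 17 5 7] head=0 tail=0 count=4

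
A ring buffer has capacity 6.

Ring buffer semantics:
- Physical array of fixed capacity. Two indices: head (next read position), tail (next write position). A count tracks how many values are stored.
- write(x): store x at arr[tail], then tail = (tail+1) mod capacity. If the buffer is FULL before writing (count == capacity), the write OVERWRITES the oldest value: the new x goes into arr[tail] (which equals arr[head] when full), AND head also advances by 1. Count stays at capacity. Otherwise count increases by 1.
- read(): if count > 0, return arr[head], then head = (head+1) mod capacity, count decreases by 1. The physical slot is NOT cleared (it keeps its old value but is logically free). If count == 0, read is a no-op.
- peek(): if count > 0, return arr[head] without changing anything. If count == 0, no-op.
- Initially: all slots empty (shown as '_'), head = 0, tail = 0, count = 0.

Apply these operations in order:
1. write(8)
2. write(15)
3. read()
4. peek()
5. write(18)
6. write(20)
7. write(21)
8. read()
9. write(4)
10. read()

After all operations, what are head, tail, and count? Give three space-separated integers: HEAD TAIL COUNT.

Answer: 3 0 3

Derivation:
After op 1 (write(8)): arr=[8 _ _ _ _ _] head=0 tail=1 count=1
After op 2 (write(15)): arr=[8 15 _ _ _ _] head=0 tail=2 count=2
After op 3 (read()): arr=[8 15 _ _ _ _] head=1 tail=2 count=1
After op 4 (peek()): arr=[8 15 _ _ _ _] head=1 tail=2 count=1
After op 5 (write(18)): arr=[8 15 18 _ _ _] head=1 tail=3 count=2
After op 6 (write(20)): arr=[8 15 18 20 _ _] head=1 tail=4 count=3
After op 7 (write(21)): arr=[8 15 18 20 21 _] head=1 tail=5 count=4
After op 8 (read()): arr=[8 15 18 20 21 _] head=2 tail=5 count=3
After op 9 (write(4)): arr=[8 15 18 20 21 4] head=2 tail=0 count=4
After op 10 (read()): arr=[8 15 18 20 21 4] head=3 tail=0 count=3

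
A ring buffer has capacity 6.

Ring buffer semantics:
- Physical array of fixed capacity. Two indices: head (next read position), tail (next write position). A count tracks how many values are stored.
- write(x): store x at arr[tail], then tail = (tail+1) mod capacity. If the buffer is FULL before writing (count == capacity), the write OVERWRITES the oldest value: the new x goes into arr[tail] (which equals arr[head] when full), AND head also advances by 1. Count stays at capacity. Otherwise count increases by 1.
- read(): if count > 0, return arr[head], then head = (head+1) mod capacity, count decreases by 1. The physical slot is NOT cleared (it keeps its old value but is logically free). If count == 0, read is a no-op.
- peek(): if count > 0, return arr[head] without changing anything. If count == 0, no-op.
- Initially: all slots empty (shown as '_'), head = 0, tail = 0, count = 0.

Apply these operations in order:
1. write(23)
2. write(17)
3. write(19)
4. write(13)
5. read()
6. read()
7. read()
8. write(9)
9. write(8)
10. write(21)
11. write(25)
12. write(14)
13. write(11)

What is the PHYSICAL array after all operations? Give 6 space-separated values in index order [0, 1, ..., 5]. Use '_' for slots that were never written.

After op 1 (write(23)): arr=[23 _ _ _ _ _] head=0 tail=1 count=1
After op 2 (write(17)): arr=[23 17 _ _ _ _] head=0 tail=2 count=2
After op 3 (write(19)): arr=[23 17 19 _ _ _] head=0 tail=3 count=3
After op 4 (write(13)): arr=[23 17 19 13 _ _] head=0 tail=4 count=4
After op 5 (read()): arr=[23 17 19 13 _ _] head=1 tail=4 count=3
After op 6 (read()): arr=[23 17 19 13 _ _] head=2 tail=4 count=2
After op 7 (read()): arr=[23 17 19 13 _ _] head=3 tail=4 count=1
After op 8 (write(9)): arr=[23 17 19 13 9 _] head=3 tail=5 count=2
After op 9 (write(8)): arr=[23 17 19 13 9 8] head=3 tail=0 count=3
After op 10 (write(21)): arr=[21 17 19 13 9 8] head=3 tail=1 count=4
After op 11 (write(25)): arr=[21 25 19 13 9 8] head=3 tail=2 count=5
After op 12 (write(14)): arr=[21 25 14 13 9 8] head=3 tail=3 count=6
After op 13 (write(11)): arr=[21 25 14 11 9 8] head=4 tail=4 count=6

Answer: 21 25 14 11 9 8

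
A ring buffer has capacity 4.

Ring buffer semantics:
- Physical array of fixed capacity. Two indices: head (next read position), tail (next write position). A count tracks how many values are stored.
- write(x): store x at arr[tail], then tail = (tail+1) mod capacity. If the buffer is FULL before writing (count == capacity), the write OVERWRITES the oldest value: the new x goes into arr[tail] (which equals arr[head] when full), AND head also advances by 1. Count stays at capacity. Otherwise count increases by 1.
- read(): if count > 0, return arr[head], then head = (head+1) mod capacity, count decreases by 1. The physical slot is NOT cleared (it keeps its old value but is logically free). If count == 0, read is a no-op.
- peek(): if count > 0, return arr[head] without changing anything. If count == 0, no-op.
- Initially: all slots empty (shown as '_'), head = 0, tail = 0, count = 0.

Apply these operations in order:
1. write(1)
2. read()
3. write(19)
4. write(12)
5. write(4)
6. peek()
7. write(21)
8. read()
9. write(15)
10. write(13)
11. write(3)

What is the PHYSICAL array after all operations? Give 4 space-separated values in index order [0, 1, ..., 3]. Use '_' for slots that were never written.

After op 1 (write(1)): arr=[1 _ _ _] head=0 tail=1 count=1
After op 2 (read()): arr=[1 _ _ _] head=1 tail=1 count=0
After op 3 (write(19)): arr=[1 19 _ _] head=1 tail=2 count=1
After op 4 (write(12)): arr=[1 19 12 _] head=1 tail=3 count=2
After op 5 (write(4)): arr=[1 19 12 4] head=1 tail=0 count=3
After op 6 (peek()): arr=[1 19 12 4] head=1 tail=0 count=3
After op 7 (write(21)): arr=[21 19 12 4] head=1 tail=1 count=4
After op 8 (read()): arr=[21 19 12 4] head=2 tail=1 count=3
After op 9 (write(15)): arr=[21 15 12 4] head=2 tail=2 count=4
After op 10 (write(13)): arr=[21 15 13 4] head=3 tail=3 count=4
After op 11 (write(3)): arr=[21 15 13 3] head=0 tail=0 count=4

Answer: 21 15 13 3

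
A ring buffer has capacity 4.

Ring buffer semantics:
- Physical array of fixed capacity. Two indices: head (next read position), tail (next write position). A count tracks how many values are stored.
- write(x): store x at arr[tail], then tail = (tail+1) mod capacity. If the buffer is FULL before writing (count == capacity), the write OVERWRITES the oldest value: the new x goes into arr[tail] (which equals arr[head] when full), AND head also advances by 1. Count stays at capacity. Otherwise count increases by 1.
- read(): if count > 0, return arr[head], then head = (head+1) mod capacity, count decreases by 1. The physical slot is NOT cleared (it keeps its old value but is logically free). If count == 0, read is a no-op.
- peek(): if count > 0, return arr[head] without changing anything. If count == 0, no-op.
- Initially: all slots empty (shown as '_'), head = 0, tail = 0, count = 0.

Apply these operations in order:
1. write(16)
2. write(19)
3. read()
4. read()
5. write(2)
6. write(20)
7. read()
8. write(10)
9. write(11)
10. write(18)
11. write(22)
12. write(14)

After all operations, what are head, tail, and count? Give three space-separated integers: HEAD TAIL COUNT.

After op 1 (write(16)): arr=[16 _ _ _] head=0 tail=1 count=1
After op 2 (write(19)): arr=[16 19 _ _] head=0 tail=2 count=2
After op 3 (read()): arr=[16 19 _ _] head=1 tail=2 count=1
After op 4 (read()): arr=[16 19 _ _] head=2 tail=2 count=0
After op 5 (write(2)): arr=[16 19 2 _] head=2 tail=3 count=1
After op 6 (write(20)): arr=[16 19 2 20] head=2 tail=0 count=2
After op 7 (read()): arr=[16 19 2 20] head=3 tail=0 count=1
After op 8 (write(10)): arr=[10 19 2 20] head=3 tail=1 count=2
After op 9 (write(11)): arr=[10 11 2 20] head=3 tail=2 count=3
After op 10 (write(18)): arr=[10 11 18 20] head=3 tail=3 count=4
After op 11 (write(22)): arr=[10 11 18 22] head=0 tail=0 count=4
After op 12 (write(14)): arr=[14 11 18 22] head=1 tail=1 count=4

Answer: 1 1 4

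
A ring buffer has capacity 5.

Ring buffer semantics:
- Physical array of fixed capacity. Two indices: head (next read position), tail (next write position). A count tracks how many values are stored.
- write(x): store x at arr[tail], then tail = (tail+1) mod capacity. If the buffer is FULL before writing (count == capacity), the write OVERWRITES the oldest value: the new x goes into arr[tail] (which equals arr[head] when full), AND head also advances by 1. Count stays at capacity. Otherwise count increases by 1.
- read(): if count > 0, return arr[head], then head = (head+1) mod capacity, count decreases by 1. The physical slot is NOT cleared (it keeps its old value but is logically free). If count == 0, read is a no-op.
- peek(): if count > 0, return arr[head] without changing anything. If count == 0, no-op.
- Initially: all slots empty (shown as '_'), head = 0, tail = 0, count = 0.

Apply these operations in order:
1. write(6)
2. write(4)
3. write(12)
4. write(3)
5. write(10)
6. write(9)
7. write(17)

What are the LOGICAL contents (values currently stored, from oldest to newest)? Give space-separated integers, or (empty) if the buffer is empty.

Answer: 12 3 10 9 17

Derivation:
After op 1 (write(6)): arr=[6 _ _ _ _] head=0 tail=1 count=1
After op 2 (write(4)): arr=[6 4 _ _ _] head=0 tail=2 count=2
After op 3 (write(12)): arr=[6 4 12 _ _] head=0 tail=3 count=3
After op 4 (write(3)): arr=[6 4 12 3 _] head=0 tail=4 count=4
After op 5 (write(10)): arr=[6 4 12 3 10] head=0 tail=0 count=5
After op 6 (write(9)): arr=[9 4 12 3 10] head=1 tail=1 count=5
After op 7 (write(17)): arr=[9 17 12 3 10] head=2 tail=2 count=5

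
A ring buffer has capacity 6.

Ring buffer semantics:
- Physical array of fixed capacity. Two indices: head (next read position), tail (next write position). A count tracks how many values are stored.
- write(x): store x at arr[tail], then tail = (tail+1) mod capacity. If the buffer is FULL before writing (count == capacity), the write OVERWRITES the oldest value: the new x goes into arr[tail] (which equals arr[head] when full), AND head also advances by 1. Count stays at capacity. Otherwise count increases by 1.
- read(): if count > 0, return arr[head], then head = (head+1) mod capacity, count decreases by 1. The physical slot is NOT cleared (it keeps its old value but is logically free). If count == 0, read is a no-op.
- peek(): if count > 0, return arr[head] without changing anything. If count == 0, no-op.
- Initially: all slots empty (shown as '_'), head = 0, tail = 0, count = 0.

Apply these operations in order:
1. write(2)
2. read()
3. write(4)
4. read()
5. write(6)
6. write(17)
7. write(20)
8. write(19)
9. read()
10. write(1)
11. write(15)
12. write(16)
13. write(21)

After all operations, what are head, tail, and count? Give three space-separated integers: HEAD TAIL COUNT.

Answer: 4 4 6

Derivation:
After op 1 (write(2)): arr=[2 _ _ _ _ _] head=0 tail=1 count=1
After op 2 (read()): arr=[2 _ _ _ _ _] head=1 tail=1 count=0
After op 3 (write(4)): arr=[2 4 _ _ _ _] head=1 tail=2 count=1
After op 4 (read()): arr=[2 4 _ _ _ _] head=2 tail=2 count=0
After op 5 (write(6)): arr=[2 4 6 _ _ _] head=2 tail=3 count=1
After op 6 (write(17)): arr=[2 4 6 17 _ _] head=2 tail=4 count=2
After op 7 (write(20)): arr=[2 4 6 17 20 _] head=2 tail=5 count=3
After op 8 (write(19)): arr=[2 4 6 17 20 19] head=2 tail=0 count=4
After op 9 (read()): arr=[2 4 6 17 20 19] head=3 tail=0 count=3
After op 10 (write(1)): arr=[1 4 6 17 20 19] head=3 tail=1 count=4
After op 11 (write(15)): arr=[1 15 6 17 20 19] head=3 tail=2 count=5
After op 12 (write(16)): arr=[1 15 16 17 20 19] head=3 tail=3 count=6
After op 13 (write(21)): arr=[1 15 16 21 20 19] head=4 tail=4 count=6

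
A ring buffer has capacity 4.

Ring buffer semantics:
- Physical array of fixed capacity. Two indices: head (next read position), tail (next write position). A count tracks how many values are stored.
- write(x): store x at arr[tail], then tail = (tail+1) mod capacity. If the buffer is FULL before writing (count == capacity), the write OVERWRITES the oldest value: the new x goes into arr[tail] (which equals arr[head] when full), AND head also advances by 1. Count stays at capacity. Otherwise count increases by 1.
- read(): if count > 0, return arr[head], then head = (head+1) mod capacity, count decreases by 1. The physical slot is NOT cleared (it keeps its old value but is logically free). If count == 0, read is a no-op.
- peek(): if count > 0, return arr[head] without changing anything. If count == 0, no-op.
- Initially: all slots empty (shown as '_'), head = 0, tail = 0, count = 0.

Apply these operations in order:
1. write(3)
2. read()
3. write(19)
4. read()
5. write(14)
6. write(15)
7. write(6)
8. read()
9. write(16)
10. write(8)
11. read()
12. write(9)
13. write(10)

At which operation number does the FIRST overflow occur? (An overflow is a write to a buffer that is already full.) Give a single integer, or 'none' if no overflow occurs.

After op 1 (write(3)): arr=[3 _ _ _] head=0 tail=1 count=1
After op 2 (read()): arr=[3 _ _ _] head=1 tail=1 count=0
After op 3 (write(19)): arr=[3 19 _ _] head=1 tail=2 count=1
After op 4 (read()): arr=[3 19 _ _] head=2 tail=2 count=0
After op 5 (write(14)): arr=[3 19 14 _] head=2 tail=3 count=1
After op 6 (write(15)): arr=[3 19 14 15] head=2 tail=0 count=2
After op 7 (write(6)): arr=[6 19 14 15] head=2 tail=1 count=3
After op 8 (read()): arr=[6 19 14 15] head=3 tail=1 count=2
After op 9 (write(16)): arr=[6 16 14 15] head=3 tail=2 count=3
After op 10 (write(8)): arr=[6 16 8 15] head=3 tail=3 count=4
After op 11 (read()): arr=[6 16 8 15] head=0 tail=3 count=3
After op 12 (write(9)): arr=[6 16 8 9] head=0 tail=0 count=4
After op 13 (write(10)): arr=[10 16 8 9] head=1 tail=1 count=4

Answer: 13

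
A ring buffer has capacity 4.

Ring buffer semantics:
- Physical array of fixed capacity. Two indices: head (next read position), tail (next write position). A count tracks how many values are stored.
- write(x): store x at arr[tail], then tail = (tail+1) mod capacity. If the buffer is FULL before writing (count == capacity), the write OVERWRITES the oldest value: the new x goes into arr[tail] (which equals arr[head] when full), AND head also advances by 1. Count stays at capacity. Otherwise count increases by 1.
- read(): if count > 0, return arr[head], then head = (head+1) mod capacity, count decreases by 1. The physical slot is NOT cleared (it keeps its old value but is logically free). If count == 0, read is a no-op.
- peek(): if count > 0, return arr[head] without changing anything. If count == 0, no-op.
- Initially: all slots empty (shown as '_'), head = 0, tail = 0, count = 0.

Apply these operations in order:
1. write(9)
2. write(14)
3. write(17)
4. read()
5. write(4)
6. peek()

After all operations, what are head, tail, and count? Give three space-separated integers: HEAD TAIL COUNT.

Answer: 1 0 3

Derivation:
After op 1 (write(9)): arr=[9 _ _ _] head=0 tail=1 count=1
After op 2 (write(14)): arr=[9 14 _ _] head=0 tail=2 count=2
After op 3 (write(17)): arr=[9 14 17 _] head=0 tail=3 count=3
After op 4 (read()): arr=[9 14 17 _] head=1 tail=3 count=2
After op 5 (write(4)): arr=[9 14 17 4] head=1 tail=0 count=3
After op 6 (peek()): arr=[9 14 17 4] head=1 tail=0 count=3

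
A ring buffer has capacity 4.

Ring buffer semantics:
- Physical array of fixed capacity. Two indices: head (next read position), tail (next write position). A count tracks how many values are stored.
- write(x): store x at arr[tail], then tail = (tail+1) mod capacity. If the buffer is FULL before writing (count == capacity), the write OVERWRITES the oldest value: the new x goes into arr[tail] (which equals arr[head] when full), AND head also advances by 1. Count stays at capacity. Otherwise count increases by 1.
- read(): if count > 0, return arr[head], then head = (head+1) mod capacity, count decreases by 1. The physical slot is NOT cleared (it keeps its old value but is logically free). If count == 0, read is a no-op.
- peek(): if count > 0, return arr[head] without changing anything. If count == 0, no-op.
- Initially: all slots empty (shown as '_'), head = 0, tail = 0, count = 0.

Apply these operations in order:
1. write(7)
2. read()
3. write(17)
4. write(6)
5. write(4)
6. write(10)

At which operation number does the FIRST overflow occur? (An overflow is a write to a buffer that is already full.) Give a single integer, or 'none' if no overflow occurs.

Answer: none

Derivation:
After op 1 (write(7)): arr=[7 _ _ _] head=0 tail=1 count=1
After op 2 (read()): arr=[7 _ _ _] head=1 tail=1 count=0
After op 3 (write(17)): arr=[7 17 _ _] head=1 tail=2 count=1
After op 4 (write(6)): arr=[7 17 6 _] head=1 tail=3 count=2
After op 5 (write(4)): arr=[7 17 6 4] head=1 tail=0 count=3
After op 6 (write(10)): arr=[10 17 6 4] head=1 tail=1 count=4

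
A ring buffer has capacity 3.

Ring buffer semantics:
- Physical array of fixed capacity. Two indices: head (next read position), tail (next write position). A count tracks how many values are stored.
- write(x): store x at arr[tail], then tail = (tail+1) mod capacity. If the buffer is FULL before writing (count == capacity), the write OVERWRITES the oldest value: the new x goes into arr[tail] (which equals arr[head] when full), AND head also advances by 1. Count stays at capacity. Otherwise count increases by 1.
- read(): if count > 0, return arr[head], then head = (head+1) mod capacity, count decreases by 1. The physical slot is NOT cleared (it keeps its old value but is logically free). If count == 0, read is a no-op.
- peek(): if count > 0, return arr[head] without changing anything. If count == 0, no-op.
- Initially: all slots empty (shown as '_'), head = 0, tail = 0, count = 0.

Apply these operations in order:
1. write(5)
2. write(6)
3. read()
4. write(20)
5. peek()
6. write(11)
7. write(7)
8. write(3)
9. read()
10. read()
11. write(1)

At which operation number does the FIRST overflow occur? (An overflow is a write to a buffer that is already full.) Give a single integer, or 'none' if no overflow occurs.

After op 1 (write(5)): arr=[5 _ _] head=0 tail=1 count=1
After op 2 (write(6)): arr=[5 6 _] head=0 tail=2 count=2
After op 3 (read()): arr=[5 6 _] head=1 tail=2 count=1
After op 4 (write(20)): arr=[5 6 20] head=1 tail=0 count=2
After op 5 (peek()): arr=[5 6 20] head=1 tail=0 count=2
After op 6 (write(11)): arr=[11 6 20] head=1 tail=1 count=3
After op 7 (write(7)): arr=[11 7 20] head=2 tail=2 count=3
After op 8 (write(3)): arr=[11 7 3] head=0 tail=0 count=3
After op 9 (read()): arr=[11 7 3] head=1 tail=0 count=2
After op 10 (read()): arr=[11 7 3] head=2 tail=0 count=1
After op 11 (write(1)): arr=[1 7 3] head=2 tail=1 count=2

Answer: 7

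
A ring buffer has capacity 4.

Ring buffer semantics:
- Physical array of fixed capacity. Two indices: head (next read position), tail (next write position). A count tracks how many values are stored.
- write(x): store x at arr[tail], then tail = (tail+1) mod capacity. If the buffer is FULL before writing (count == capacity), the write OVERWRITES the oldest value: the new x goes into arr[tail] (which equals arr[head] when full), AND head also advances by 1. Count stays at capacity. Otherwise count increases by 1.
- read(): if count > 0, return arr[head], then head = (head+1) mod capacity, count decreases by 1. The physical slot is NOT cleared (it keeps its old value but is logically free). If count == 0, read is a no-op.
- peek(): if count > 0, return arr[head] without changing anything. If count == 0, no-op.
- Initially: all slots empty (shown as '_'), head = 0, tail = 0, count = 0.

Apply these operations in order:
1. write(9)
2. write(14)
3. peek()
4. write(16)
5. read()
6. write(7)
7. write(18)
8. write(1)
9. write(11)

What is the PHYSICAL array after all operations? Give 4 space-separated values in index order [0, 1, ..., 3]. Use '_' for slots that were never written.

Answer: 18 1 11 7

Derivation:
After op 1 (write(9)): arr=[9 _ _ _] head=0 tail=1 count=1
After op 2 (write(14)): arr=[9 14 _ _] head=0 tail=2 count=2
After op 3 (peek()): arr=[9 14 _ _] head=0 tail=2 count=2
After op 4 (write(16)): arr=[9 14 16 _] head=0 tail=3 count=3
After op 5 (read()): arr=[9 14 16 _] head=1 tail=3 count=2
After op 6 (write(7)): arr=[9 14 16 7] head=1 tail=0 count=3
After op 7 (write(18)): arr=[18 14 16 7] head=1 tail=1 count=4
After op 8 (write(1)): arr=[18 1 16 7] head=2 tail=2 count=4
After op 9 (write(11)): arr=[18 1 11 7] head=3 tail=3 count=4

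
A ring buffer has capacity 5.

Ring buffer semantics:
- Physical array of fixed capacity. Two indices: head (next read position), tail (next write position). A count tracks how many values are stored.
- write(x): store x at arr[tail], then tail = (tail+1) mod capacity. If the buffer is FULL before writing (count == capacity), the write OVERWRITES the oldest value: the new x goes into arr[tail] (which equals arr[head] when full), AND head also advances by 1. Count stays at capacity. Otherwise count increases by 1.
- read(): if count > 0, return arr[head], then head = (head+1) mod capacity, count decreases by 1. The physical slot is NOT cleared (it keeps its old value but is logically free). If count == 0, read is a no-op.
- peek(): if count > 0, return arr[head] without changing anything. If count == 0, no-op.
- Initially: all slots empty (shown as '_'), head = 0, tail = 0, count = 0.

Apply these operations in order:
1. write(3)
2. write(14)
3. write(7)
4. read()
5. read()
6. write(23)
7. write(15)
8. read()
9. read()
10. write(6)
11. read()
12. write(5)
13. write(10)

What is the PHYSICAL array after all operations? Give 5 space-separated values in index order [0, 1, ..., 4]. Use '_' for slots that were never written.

Answer: 6 5 10 23 15

Derivation:
After op 1 (write(3)): arr=[3 _ _ _ _] head=0 tail=1 count=1
After op 2 (write(14)): arr=[3 14 _ _ _] head=0 tail=2 count=2
After op 3 (write(7)): arr=[3 14 7 _ _] head=0 tail=3 count=3
After op 4 (read()): arr=[3 14 7 _ _] head=1 tail=3 count=2
After op 5 (read()): arr=[3 14 7 _ _] head=2 tail=3 count=1
After op 6 (write(23)): arr=[3 14 7 23 _] head=2 tail=4 count=2
After op 7 (write(15)): arr=[3 14 7 23 15] head=2 tail=0 count=3
After op 8 (read()): arr=[3 14 7 23 15] head=3 tail=0 count=2
After op 9 (read()): arr=[3 14 7 23 15] head=4 tail=0 count=1
After op 10 (write(6)): arr=[6 14 7 23 15] head=4 tail=1 count=2
After op 11 (read()): arr=[6 14 7 23 15] head=0 tail=1 count=1
After op 12 (write(5)): arr=[6 5 7 23 15] head=0 tail=2 count=2
After op 13 (write(10)): arr=[6 5 10 23 15] head=0 tail=3 count=3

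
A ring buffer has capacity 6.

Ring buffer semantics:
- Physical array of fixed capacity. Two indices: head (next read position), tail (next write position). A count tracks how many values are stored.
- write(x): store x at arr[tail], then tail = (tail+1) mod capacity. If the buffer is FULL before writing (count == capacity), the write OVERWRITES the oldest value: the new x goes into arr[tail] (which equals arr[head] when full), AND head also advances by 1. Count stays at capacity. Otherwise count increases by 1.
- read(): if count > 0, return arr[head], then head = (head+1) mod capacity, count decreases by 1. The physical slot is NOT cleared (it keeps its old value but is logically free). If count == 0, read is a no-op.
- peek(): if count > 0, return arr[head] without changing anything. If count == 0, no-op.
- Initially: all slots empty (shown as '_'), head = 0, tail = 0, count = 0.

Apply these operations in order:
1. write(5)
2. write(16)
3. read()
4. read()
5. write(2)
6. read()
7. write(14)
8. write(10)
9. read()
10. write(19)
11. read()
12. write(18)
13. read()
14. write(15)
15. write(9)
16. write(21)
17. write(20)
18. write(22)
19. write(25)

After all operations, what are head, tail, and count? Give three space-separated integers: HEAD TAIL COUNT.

Answer: 1 1 6

Derivation:
After op 1 (write(5)): arr=[5 _ _ _ _ _] head=0 tail=1 count=1
After op 2 (write(16)): arr=[5 16 _ _ _ _] head=0 tail=2 count=2
After op 3 (read()): arr=[5 16 _ _ _ _] head=1 tail=2 count=1
After op 4 (read()): arr=[5 16 _ _ _ _] head=2 tail=2 count=0
After op 5 (write(2)): arr=[5 16 2 _ _ _] head=2 tail=3 count=1
After op 6 (read()): arr=[5 16 2 _ _ _] head=3 tail=3 count=0
After op 7 (write(14)): arr=[5 16 2 14 _ _] head=3 tail=4 count=1
After op 8 (write(10)): arr=[5 16 2 14 10 _] head=3 tail=5 count=2
After op 9 (read()): arr=[5 16 2 14 10 _] head=4 tail=5 count=1
After op 10 (write(19)): arr=[5 16 2 14 10 19] head=4 tail=0 count=2
After op 11 (read()): arr=[5 16 2 14 10 19] head=5 tail=0 count=1
After op 12 (write(18)): arr=[18 16 2 14 10 19] head=5 tail=1 count=2
After op 13 (read()): arr=[18 16 2 14 10 19] head=0 tail=1 count=1
After op 14 (write(15)): arr=[18 15 2 14 10 19] head=0 tail=2 count=2
After op 15 (write(9)): arr=[18 15 9 14 10 19] head=0 tail=3 count=3
After op 16 (write(21)): arr=[18 15 9 21 10 19] head=0 tail=4 count=4
After op 17 (write(20)): arr=[18 15 9 21 20 19] head=0 tail=5 count=5
After op 18 (write(22)): arr=[18 15 9 21 20 22] head=0 tail=0 count=6
After op 19 (write(25)): arr=[25 15 9 21 20 22] head=1 tail=1 count=6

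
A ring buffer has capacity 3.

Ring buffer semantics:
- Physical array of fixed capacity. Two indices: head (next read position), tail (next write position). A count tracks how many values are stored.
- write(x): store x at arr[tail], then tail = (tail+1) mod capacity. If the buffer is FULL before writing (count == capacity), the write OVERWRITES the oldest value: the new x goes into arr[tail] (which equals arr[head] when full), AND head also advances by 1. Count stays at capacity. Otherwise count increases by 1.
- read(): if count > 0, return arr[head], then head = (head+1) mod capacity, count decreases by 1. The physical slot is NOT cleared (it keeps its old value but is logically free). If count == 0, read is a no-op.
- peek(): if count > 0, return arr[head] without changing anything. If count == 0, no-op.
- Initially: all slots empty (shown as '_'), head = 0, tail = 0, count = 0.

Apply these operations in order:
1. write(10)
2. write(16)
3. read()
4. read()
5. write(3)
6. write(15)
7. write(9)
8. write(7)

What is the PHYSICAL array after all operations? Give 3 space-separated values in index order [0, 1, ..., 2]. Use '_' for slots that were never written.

Answer: 15 9 7

Derivation:
After op 1 (write(10)): arr=[10 _ _] head=0 tail=1 count=1
After op 2 (write(16)): arr=[10 16 _] head=0 tail=2 count=2
After op 3 (read()): arr=[10 16 _] head=1 tail=2 count=1
After op 4 (read()): arr=[10 16 _] head=2 tail=2 count=0
After op 5 (write(3)): arr=[10 16 3] head=2 tail=0 count=1
After op 6 (write(15)): arr=[15 16 3] head=2 tail=1 count=2
After op 7 (write(9)): arr=[15 9 3] head=2 tail=2 count=3
After op 8 (write(7)): arr=[15 9 7] head=0 tail=0 count=3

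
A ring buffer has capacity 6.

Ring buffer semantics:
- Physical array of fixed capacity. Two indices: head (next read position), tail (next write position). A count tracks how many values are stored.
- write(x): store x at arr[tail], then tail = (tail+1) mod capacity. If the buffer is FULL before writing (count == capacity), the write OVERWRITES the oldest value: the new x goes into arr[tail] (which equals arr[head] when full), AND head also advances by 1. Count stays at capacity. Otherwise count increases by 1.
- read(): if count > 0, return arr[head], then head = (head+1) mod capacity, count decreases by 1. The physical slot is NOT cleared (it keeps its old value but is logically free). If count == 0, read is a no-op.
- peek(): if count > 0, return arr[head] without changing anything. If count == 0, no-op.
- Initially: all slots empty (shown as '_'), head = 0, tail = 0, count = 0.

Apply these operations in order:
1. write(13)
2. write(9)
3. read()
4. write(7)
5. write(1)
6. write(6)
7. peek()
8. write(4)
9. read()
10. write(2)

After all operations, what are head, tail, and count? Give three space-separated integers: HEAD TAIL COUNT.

After op 1 (write(13)): arr=[13 _ _ _ _ _] head=0 tail=1 count=1
After op 2 (write(9)): arr=[13 9 _ _ _ _] head=0 tail=2 count=2
After op 3 (read()): arr=[13 9 _ _ _ _] head=1 tail=2 count=1
After op 4 (write(7)): arr=[13 9 7 _ _ _] head=1 tail=3 count=2
After op 5 (write(1)): arr=[13 9 7 1 _ _] head=1 tail=4 count=3
After op 6 (write(6)): arr=[13 9 7 1 6 _] head=1 tail=5 count=4
After op 7 (peek()): arr=[13 9 7 1 6 _] head=1 tail=5 count=4
After op 8 (write(4)): arr=[13 9 7 1 6 4] head=1 tail=0 count=5
After op 9 (read()): arr=[13 9 7 1 6 4] head=2 tail=0 count=4
After op 10 (write(2)): arr=[2 9 7 1 6 4] head=2 tail=1 count=5

Answer: 2 1 5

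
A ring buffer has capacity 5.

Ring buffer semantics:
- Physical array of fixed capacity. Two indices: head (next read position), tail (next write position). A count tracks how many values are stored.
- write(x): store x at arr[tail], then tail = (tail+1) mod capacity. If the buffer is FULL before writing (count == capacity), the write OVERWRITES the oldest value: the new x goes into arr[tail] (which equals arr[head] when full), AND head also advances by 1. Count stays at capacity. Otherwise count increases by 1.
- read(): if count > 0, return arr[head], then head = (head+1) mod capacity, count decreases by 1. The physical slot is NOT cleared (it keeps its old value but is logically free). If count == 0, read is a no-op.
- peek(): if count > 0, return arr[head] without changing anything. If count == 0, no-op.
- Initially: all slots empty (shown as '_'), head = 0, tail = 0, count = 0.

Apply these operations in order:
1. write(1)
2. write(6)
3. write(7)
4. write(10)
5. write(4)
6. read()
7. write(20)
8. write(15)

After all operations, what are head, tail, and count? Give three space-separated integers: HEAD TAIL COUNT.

Answer: 2 2 5

Derivation:
After op 1 (write(1)): arr=[1 _ _ _ _] head=0 tail=1 count=1
After op 2 (write(6)): arr=[1 6 _ _ _] head=0 tail=2 count=2
After op 3 (write(7)): arr=[1 6 7 _ _] head=0 tail=3 count=3
After op 4 (write(10)): arr=[1 6 7 10 _] head=0 tail=4 count=4
After op 5 (write(4)): arr=[1 6 7 10 4] head=0 tail=0 count=5
After op 6 (read()): arr=[1 6 7 10 4] head=1 tail=0 count=4
After op 7 (write(20)): arr=[20 6 7 10 4] head=1 tail=1 count=5
After op 8 (write(15)): arr=[20 15 7 10 4] head=2 tail=2 count=5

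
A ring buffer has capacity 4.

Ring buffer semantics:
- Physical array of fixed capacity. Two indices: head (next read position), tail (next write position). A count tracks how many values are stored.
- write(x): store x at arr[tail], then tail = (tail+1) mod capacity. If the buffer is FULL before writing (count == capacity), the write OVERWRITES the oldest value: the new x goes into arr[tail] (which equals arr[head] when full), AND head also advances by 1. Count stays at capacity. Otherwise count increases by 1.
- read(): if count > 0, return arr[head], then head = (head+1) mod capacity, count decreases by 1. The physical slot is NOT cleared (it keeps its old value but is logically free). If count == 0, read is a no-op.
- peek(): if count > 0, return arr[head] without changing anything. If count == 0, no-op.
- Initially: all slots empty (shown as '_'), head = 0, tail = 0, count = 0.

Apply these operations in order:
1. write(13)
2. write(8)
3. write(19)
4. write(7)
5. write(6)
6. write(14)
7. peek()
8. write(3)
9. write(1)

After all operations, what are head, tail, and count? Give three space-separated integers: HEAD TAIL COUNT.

After op 1 (write(13)): arr=[13 _ _ _] head=0 tail=1 count=1
After op 2 (write(8)): arr=[13 8 _ _] head=0 tail=2 count=2
After op 3 (write(19)): arr=[13 8 19 _] head=0 tail=3 count=3
After op 4 (write(7)): arr=[13 8 19 7] head=0 tail=0 count=4
After op 5 (write(6)): arr=[6 8 19 7] head=1 tail=1 count=4
After op 6 (write(14)): arr=[6 14 19 7] head=2 tail=2 count=4
After op 7 (peek()): arr=[6 14 19 7] head=2 tail=2 count=4
After op 8 (write(3)): arr=[6 14 3 7] head=3 tail=3 count=4
After op 9 (write(1)): arr=[6 14 3 1] head=0 tail=0 count=4

Answer: 0 0 4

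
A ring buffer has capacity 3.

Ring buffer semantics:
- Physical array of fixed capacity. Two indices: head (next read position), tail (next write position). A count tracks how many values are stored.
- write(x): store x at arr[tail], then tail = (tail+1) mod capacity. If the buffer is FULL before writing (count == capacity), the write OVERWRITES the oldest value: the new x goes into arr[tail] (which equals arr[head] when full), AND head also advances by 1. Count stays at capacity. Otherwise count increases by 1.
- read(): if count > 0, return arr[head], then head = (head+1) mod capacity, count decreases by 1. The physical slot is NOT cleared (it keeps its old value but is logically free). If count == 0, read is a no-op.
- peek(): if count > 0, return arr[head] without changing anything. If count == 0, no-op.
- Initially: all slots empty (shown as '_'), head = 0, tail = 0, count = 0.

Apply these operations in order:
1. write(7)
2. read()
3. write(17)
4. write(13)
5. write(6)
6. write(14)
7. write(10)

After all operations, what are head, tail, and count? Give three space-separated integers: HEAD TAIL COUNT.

Answer: 0 0 3

Derivation:
After op 1 (write(7)): arr=[7 _ _] head=0 tail=1 count=1
After op 2 (read()): arr=[7 _ _] head=1 tail=1 count=0
After op 3 (write(17)): arr=[7 17 _] head=1 tail=2 count=1
After op 4 (write(13)): arr=[7 17 13] head=1 tail=0 count=2
After op 5 (write(6)): arr=[6 17 13] head=1 tail=1 count=3
After op 6 (write(14)): arr=[6 14 13] head=2 tail=2 count=3
After op 7 (write(10)): arr=[6 14 10] head=0 tail=0 count=3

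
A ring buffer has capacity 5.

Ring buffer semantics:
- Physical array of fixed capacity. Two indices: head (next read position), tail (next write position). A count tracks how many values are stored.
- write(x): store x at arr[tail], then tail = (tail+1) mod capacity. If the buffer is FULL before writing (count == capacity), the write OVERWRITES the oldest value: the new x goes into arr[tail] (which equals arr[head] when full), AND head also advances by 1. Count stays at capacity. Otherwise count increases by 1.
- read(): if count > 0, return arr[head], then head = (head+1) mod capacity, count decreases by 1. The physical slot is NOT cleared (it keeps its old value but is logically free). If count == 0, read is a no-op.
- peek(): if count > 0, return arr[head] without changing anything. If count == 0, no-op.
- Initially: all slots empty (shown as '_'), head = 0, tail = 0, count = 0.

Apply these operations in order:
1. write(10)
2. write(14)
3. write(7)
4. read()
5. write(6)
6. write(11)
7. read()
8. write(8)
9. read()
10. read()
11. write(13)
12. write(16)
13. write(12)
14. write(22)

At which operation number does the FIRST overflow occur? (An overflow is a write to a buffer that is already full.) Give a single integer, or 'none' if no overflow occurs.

After op 1 (write(10)): arr=[10 _ _ _ _] head=0 tail=1 count=1
After op 2 (write(14)): arr=[10 14 _ _ _] head=0 tail=2 count=2
After op 3 (write(7)): arr=[10 14 7 _ _] head=0 tail=3 count=3
After op 4 (read()): arr=[10 14 7 _ _] head=1 tail=3 count=2
After op 5 (write(6)): arr=[10 14 7 6 _] head=1 tail=4 count=3
After op 6 (write(11)): arr=[10 14 7 6 11] head=1 tail=0 count=4
After op 7 (read()): arr=[10 14 7 6 11] head=2 tail=0 count=3
After op 8 (write(8)): arr=[8 14 7 6 11] head=2 tail=1 count=4
After op 9 (read()): arr=[8 14 7 6 11] head=3 tail=1 count=3
After op 10 (read()): arr=[8 14 7 6 11] head=4 tail=1 count=2
After op 11 (write(13)): arr=[8 13 7 6 11] head=4 tail=2 count=3
After op 12 (write(16)): arr=[8 13 16 6 11] head=4 tail=3 count=4
After op 13 (write(12)): arr=[8 13 16 12 11] head=4 tail=4 count=5
After op 14 (write(22)): arr=[8 13 16 12 22] head=0 tail=0 count=5

Answer: 14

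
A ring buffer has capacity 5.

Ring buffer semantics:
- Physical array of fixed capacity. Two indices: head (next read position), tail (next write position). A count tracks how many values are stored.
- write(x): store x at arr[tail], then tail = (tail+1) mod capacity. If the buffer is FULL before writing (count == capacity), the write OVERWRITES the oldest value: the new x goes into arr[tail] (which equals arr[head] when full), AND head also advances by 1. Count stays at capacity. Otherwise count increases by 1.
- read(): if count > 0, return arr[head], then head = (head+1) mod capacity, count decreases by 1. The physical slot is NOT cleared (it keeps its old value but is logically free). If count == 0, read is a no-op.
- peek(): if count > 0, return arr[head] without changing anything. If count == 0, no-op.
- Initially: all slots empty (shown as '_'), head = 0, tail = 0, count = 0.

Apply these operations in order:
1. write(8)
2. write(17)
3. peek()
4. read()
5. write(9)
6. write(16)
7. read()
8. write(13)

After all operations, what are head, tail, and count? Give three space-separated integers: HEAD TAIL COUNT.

After op 1 (write(8)): arr=[8 _ _ _ _] head=0 tail=1 count=1
After op 2 (write(17)): arr=[8 17 _ _ _] head=0 tail=2 count=2
After op 3 (peek()): arr=[8 17 _ _ _] head=0 tail=2 count=2
After op 4 (read()): arr=[8 17 _ _ _] head=1 tail=2 count=1
After op 5 (write(9)): arr=[8 17 9 _ _] head=1 tail=3 count=2
After op 6 (write(16)): arr=[8 17 9 16 _] head=1 tail=4 count=3
After op 7 (read()): arr=[8 17 9 16 _] head=2 tail=4 count=2
After op 8 (write(13)): arr=[8 17 9 16 13] head=2 tail=0 count=3

Answer: 2 0 3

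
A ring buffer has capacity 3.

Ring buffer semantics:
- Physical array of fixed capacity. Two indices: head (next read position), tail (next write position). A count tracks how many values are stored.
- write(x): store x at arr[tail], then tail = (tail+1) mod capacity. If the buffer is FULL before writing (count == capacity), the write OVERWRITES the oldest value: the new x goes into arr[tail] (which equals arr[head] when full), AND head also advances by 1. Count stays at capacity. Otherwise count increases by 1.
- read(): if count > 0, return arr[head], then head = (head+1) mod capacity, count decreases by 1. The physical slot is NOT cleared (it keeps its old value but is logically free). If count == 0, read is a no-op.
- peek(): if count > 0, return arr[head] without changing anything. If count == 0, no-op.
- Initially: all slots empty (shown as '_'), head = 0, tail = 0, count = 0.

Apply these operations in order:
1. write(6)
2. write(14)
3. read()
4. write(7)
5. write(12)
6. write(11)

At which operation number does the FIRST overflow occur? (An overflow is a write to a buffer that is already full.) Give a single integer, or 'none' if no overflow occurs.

Answer: 6

Derivation:
After op 1 (write(6)): arr=[6 _ _] head=0 tail=1 count=1
After op 2 (write(14)): arr=[6 14 _] head=0 tail=2 count=2
After op 3 (read()): arr=[6 14 _] head=1 tail=2 count=1
After op 4 (write(7)): arr=[6 14 7] head=1 tail=0 count=2
After op 5 (write(12)): arr=[12 14 7] head=1 tail=1 count=3
After op 6 (write(11)): arr=[12 11 7] head=2 tail=2 count=3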